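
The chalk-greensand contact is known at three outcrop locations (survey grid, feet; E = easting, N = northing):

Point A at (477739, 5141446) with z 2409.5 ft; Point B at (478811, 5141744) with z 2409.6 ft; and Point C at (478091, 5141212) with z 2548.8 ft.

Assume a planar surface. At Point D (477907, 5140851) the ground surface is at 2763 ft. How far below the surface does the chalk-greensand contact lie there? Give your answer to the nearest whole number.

Two edge vectors: Point A→Point B = (1072, 298, 0.1), Point A→Point C = (352, -234, 139.3).
Normal n = (Point A→Point B) × (Point A→Point C) = (41534.8, -149294.4, -355744).
So ∂z/∂E = −n_x/n_z = 0.11675474 and ∂z/∂N = −n_y/n_z = −0.41966808.
Intercept c from Point A: 2409.5 − 55778.30 + 2157700.75 = 2104331.96.
At (477907, 5140851): z_contact = 55797.9 − 2157451.0 + 2104331.96 = 2678.8 ft.
Depth below ground = 2763 − 2678.8 = 84 ft.

84 ft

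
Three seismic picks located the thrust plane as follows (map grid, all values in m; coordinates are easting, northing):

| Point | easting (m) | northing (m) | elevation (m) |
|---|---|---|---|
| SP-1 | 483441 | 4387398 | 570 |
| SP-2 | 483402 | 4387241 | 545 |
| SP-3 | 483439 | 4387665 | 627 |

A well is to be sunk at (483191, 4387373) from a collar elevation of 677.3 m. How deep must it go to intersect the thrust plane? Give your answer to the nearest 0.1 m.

Let the plane be z = a·easting + b·northing + c.
SP-2−SP-1: −39a − 157b = −25;  SP-3−SP-1: −2a + 267b = 57.
Solving gives a = −0.211988440, b = 0.211895218.
Then c = 570 − a·483441 − b·4387398 = −826614.75.
At (483191, 4387373): z_contact = −102430.91 + 929663.36 − 826614.75 = 617.70 m.
Depth below ground = 677.3 − 617.70 = 59.6 m.

59.6 m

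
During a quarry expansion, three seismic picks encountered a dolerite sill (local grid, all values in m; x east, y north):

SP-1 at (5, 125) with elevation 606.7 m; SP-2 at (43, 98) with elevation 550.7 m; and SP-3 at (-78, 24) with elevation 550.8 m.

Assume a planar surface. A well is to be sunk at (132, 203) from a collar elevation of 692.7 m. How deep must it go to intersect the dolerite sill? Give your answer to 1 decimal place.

Let the plane be z = a·x + b·y + c.
SP-2−SP-1: 38a − 27b = −56;  SP-3−SP-1: −83a − 101b = −55.9.
Solving gives a = −0.68214, b = 1.11403.
Then c = 606.7 − a·5 − b·125 = 470.86.
At (132, 203): z_contact = −90.04 + 226.15 + 470.86 = 606.96 m.
Depth below ground = 692.7 − 606.96 = 85.7 m.

85.7 m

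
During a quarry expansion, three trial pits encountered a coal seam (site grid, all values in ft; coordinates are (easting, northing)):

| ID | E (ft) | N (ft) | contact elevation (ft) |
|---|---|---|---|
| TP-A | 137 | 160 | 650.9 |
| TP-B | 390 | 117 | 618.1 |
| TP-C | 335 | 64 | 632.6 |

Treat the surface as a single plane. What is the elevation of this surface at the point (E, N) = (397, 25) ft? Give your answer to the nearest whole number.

628 ft

Two edge vectors: TP-A→TP-B = (253, -43, -32.8), TP-A→TP-C = (198, -96, -18.3).
Normal n = (TP-A→TP-B) × (TP-A→TP-C) = (-2361.9, -1864.5, -15774).
So ∂z/∂E = −n_x/n_z = −0.14973 and ∂z/∂N = −n_y/n_z = −0.11820.
Intercept c from TP-A: 650.9 + 20.51 + 18.91 = 690.33.
At (397, 25): z = −59.4 − 3.0 + 690.33 = 627.9 ft.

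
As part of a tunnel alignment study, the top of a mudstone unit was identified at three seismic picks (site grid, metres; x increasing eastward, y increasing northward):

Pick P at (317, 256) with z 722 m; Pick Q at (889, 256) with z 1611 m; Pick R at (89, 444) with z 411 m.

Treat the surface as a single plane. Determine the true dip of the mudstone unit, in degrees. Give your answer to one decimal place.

Two edge vectors: Pick P→Pick Q = (572, 0, 889), Pick P→Pick R = (-228, 188, -311).
Normal n = (Pick P→Pick Q) × (Pick P→Pick R) = (-167132, -24800, 107536).
So ∂z/∂x = −n_x/n_z = 1.55420 and ∂z/∂y = −n_y/n_z = 0.23062.
Gradient magnitude |∇z| = √(a² + b²) = √(2.41552 + 0.05319) = 1.57121.
True dip = arctan(1.57121) = 57.5°, dipping toward W (azimuth ≈ 262°).

57.5°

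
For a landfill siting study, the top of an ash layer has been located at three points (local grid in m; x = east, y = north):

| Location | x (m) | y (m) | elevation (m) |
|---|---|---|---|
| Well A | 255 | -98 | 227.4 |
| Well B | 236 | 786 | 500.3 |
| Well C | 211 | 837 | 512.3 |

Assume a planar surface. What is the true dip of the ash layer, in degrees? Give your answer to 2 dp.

Let the plane be z = a·x + b·y + c.
Well B−Well A: −19a + 884b = 272.9;  Well C−Well A: −44a + 935b = 284.9.
Solving gives a = 0.15664, b = 0.31208.
Gradient magnitude |∇z| = √(a² + b²) = √(0.02454 + 0.09739) = 0.34918.
True dip = arctan(0.34918) = 19.25°, dipping toward SSW (azimuth ≈ 207°).

19.25°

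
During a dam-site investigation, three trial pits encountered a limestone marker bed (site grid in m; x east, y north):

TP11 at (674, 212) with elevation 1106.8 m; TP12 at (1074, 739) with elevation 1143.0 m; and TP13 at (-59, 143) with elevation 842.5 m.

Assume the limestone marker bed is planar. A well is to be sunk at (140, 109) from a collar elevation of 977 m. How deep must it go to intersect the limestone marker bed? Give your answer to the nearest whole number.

51 m

Two edge vectors: TP11→TP12 = (400, 527, 36.2), TP11→TP13 = (-733, -69, -264.3).
Normal n = (TP11→TP12) × (TP11→TP13) = (-136788.3, 79185.4, 358691).
So ∂z/∂x = −n_x/n_z = 0.38135 and ∂z/∂y = −n_y/n_z = −0.22076.
Intercept c from TP11: 1106.8 − 257.03 + 46.80 = 896.57.
At (140, 109): z_contact = 53.4 − 24.1 + 896.57 = 925.9 m.
Depth below ground = 977 − 925.9 = 51 m.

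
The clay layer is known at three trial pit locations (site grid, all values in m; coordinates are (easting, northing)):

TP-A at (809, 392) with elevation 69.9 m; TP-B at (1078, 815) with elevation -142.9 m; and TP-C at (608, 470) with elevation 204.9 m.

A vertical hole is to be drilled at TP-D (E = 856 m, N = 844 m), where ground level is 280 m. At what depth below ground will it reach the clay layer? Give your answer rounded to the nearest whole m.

270 m

Two edge vectors: TP-A→TP-B = (269, 423, -212.8), TP-A→TP-C = (-201, 78, 135).
Normal n = (TP-A→TP-B) × (TP-A→TP-C) = (73703.4, 6457.8, 106005).
So ∂z/∂E = −n_x/n_z = −0.69528 and ∂z/∂N = −n_y/n_z = −0.06092.
Intercept c from TP-A: 69.9 + 562.48 + 23.88 = 656.26.
At (856, 844): z_contact = −595.2 − 51.4 + 656.26 = 9.7 m.
Depth below ground = 280 − 9.7 = 270 m.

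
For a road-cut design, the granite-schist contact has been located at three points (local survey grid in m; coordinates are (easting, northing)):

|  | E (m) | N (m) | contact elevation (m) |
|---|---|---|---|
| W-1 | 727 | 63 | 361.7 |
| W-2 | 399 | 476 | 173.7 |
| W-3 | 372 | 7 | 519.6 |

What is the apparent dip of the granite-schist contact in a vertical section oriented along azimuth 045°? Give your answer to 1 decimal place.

Let the plane be z = a·E + b·N + c.
W-2−W-1: −328a + 413b = −188;  W-3−W-1: −355a − 56b = 157.9.
Solving gives a = −0.33146, b = −0.71844.
Unit vector along 045° is (sin 45°, cos 45°) = (0.7071, 0.7071).
Slope in that direction = a·(0.7071) + b·(0.7071) = −0.74239.
Apparent dip = arctan|0.74239| = 36.6° (true dip is 38.4°, so apparent ≤ true as expected).

36.6°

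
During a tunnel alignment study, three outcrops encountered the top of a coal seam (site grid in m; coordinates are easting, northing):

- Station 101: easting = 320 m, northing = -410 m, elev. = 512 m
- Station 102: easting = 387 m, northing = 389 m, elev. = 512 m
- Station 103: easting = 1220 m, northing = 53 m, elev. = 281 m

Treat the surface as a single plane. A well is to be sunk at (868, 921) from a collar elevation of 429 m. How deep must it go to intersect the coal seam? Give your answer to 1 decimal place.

34.1 m

Let the plane be z = a·easting + b·northing + c.
Station 102−Station 101: 67a + 799b = 0;  Station 103−Station 101: 900a + 463b = −231.
Solving gives a = −0.268238, b = 0.022493.
Then c = 512 − a·320 − b·-410 = 607.06.
At (868, 921): z_contact = −232.83 + 20.72 + 607.06 = 394.94 m.
Depth below ground = 429 − 394.94 = 34.1 m.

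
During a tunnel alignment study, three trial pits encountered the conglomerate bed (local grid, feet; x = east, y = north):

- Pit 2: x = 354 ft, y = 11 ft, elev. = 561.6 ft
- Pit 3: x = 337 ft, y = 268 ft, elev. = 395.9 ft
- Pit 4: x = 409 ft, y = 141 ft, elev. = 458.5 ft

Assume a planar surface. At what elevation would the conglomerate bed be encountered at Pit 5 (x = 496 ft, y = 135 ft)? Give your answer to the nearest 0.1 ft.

436.1 ft

Let the plane be z = a·x + b·y + c.
Pit 3−Pit 2: −17a + 257b = −165.7;  Pit 4−Pit 2: 55a + 130b = −103.1.
Solving gives a = −0.30319, b = −0.66480.
Then c = 561.6 − a·354 − b·11 = 676.24.
At (496, 135): z = −150.4 − 89.7 + 676.24 = 436.1 ft.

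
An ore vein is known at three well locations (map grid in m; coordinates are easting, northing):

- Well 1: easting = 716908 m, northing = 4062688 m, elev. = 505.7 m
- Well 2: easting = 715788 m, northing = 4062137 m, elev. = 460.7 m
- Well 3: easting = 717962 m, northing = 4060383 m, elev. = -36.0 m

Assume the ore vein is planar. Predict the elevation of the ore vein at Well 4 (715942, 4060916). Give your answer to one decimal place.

198.7 m

Let the plane be z = a·easting + b·northing + c.
Well 2−Well 1: −1120a − 551b = −45;  Well 3−Well 1: 1054a − 2305b = −541.7.
Solving gives a = −0.061584408, b = 0.206850340.
Then c = 505.7 − a·716908 − b·4062688 = −795712.34.
At (715942, 4060916): z = −44090.9 + 840001.9 − 795712.34 = 198.7 m.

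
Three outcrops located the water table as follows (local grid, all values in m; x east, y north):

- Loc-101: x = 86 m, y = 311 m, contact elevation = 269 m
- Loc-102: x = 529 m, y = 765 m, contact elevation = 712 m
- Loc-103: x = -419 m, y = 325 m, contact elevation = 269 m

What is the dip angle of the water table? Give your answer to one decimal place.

43.5°

Let the plane be z = a·x + b·y + c.
Loc-102−Loc-101: 443a + 454b = 443;  Loc-103−Loc-101: −505a + 14b = 0.
Solving gives a = 0.02634, b = 0.95007.
Gradient magnitude |∇z| = √(a² + b²) = √(0.00069 + 0.90263) = 0.95044.
True dip = arctan(0.95044) = 43.5°, dipping toward S (azimuth ≈ 182°).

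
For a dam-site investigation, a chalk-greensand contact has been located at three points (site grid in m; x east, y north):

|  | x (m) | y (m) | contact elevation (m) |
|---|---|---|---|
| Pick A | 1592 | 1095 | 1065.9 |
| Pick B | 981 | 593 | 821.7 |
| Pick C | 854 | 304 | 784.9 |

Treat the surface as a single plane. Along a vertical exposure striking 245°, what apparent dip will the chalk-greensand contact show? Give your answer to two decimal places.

Let the plane be z = a·x + b·y + c.
Pick B−Pick A: −611a − 502b = −244.2;  Pick C−Pick A: −738a − 791b = −281.
Solving gives a = 0.46178, b = −0.07559.
Unit vector along 245° is (sin 245°, cos 245°) = (-0.9063, -0.4226).
Slope in that direction = a·(-0.9063) + b·(-0.4226) = −0.38657.
Apparent dip = arctan|0.38657| = 21.13° (true dip is 25.1°, so apparent ≤ true as expected).

21.13°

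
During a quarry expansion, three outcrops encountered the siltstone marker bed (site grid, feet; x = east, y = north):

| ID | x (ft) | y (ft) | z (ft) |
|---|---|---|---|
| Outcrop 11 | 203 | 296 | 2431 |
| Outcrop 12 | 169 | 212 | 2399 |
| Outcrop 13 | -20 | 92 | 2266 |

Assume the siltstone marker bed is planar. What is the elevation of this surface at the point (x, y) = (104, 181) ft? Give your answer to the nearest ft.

Let the plane be z = a·x + b·y + c.
Outcrop 12−Outcrop 11: −34a − 84b = −32;  Outcrop 13−Outcrop 11: −223a − 204b = −165.
Solving gives a = 0.62157, b = 0.12937.
Then c = 2431 − a·203 − b·296 = 2266.53.
At (104, 181): z = 64.6 + 23.4 + 2266.53 = 2354.6 ft.

2355 ft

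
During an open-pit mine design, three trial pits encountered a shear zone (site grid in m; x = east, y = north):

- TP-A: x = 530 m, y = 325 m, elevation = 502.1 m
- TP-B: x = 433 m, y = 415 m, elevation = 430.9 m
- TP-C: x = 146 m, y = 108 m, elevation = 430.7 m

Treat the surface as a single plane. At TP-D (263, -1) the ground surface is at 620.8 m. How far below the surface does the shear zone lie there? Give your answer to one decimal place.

104.1 m

Let the plane be z = a·x + b·y + c.
TP-B−TP-A: −97a + 90b = −71.2;  TP-C−TP-A: −384a − 217b = −71.4.
Solving gives a = 0.39340, b = −0.36712.
Then c = 502.1 − a·530 − b·325 = 412.91.
At (263, -1): z_contact = 103.46 + 0.37 + 412.91 = 516.74 m.
Depth below ground = 620.8 − 516.74 = 104.1 m.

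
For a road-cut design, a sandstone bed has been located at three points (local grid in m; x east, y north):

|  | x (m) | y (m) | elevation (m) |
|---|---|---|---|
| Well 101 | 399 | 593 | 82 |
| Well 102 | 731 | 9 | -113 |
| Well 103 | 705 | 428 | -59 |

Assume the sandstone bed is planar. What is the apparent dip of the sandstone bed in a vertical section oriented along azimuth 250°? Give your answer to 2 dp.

19.03°

Two edge vectors: Well 101→Well 102 = (332, -584, -195), Well 101→Well 103 = (306, -165, -141).
Normal n = (Well 101→Well 102) × (Well 101→Well 103) = (50169, -12858, 123924).
So ∂z/∂x = −n_x/n_z = −0.40484 and ∂z/∂y = −n_y/n_z = 0.10376.
Unit vector along 250° is (sin 250°, cos 250°) = (-0.9397, -0.3420).
Slope in that direction = a·(-0.9397) + b·(-0.3420) = 0.34494.
Apparent dip = arctan|0.34494| = 19.03° (true dip is 22.7°, so apparent ≤ true as expected).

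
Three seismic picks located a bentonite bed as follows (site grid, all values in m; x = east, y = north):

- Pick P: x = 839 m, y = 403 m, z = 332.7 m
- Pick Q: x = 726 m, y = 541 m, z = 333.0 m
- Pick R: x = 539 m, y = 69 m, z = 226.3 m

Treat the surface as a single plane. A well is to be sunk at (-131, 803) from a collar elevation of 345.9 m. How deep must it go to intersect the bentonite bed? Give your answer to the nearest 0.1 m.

Two edge vectors: Pick P→Pick Q = (-113, 138, 0.3), Pick P→Pick R = (-300, -334, -106.4).
Normal n = (Pick P→Pick Q) × (Pick P→Pick R) = (-14583, -12113.2, 79142).
So ∂z/∂x = −n_x/n_z = 0.18426 and ∂z/∂y = −n_y/n_z = 0.15306.
Intercept c from Pick P: 332.7 − 154.60 − 61.68 = 116.42.
At (-131, 803): z_contact = −24.14 + 122.90 + 116.42 = 215.19 m.
Depth below ground = 345.9 − 215.19 = 130.7 m.

130.7 m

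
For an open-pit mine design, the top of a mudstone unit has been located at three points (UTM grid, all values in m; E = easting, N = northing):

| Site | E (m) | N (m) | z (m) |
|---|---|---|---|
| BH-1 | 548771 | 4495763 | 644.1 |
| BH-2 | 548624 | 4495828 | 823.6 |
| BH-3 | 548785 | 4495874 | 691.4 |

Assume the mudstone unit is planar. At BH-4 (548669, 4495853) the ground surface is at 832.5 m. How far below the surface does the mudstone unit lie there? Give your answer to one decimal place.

Two edge vectors: BH-1→BH-2 = (-147, 65, 179.5), BH-1→BH-3 = (14, 111, 47.3).
Normal n = (BH-1→BH-2) × (BH-1→BH-3) = (-16850, 9466.1, -17227).
So ∂z/∂E = −n_x/n_z = −0.978115749 and ∂z/∂N = −n_y/n_z = 0.549492076.
Intercept c from BH-1: 644.1 + 536761.56 − 2470386.15 = −1932980.49.
At (548669, 4495853): z_contact = −536661.79 + 2470435.60 − 1932980.49 = 793.32 m.
Depth below ground = 832.5 − 793.32 = 39.2 m.

39.2 m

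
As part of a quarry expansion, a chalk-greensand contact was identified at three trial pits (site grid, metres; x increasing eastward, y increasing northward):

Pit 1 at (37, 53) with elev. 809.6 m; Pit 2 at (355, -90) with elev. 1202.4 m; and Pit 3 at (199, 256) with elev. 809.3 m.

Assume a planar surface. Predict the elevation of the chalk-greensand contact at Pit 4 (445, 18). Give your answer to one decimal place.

Two edge vectors: Pit 1→Pit 2 = (318, -143, 392.8), Pit 1→Pit 3 = (162, 203, -0.3).
Normal n = (Pit 1→Pit 2) × (Pit 1→Pit 3) = (-79695.5, 63729, 87720).
So ∂z/∂x = −n_x/n_z = 0.90852 and ∂z/∂y = −n_y/n_z = −0.72650.
Intercept c from Pit 1: 809.6 − 33.62 + 38.50 = 814.49.
At (445, 18): z = 404.3 − 13.1 + 814.49 = 1205.7 m.

1205.7 m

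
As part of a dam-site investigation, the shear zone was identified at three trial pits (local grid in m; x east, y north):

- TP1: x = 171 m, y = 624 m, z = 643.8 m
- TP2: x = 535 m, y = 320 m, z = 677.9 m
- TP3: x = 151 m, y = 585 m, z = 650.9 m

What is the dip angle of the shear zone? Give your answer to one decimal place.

9.4°

Two edge vectors: TP1→TP2 = (364, -304, 34.1), TP1→TP3 = (-20, -39, 7.1).
Normal n = (TP1→TP2) × (TP1→TP3) = (-828.5, -3266.4, -20276).
So ∂z/∂x = −n_x/n_z = −0.04086 and ∂z/∂y = −n_y/n_z = −0.16110.
Gradient magnitude |∇z| = √(a² + b²) = √(0.00167 + 0.02595) = 0.16620.
True dip = arctan(0.16620) = 9.4°, dipping toward NNE (azimuth ≈ 014°).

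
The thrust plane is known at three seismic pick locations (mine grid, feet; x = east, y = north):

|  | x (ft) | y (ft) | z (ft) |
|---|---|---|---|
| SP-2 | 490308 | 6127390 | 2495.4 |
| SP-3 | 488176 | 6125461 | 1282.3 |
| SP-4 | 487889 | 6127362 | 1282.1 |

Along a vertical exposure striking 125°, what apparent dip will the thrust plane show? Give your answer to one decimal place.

20.1°

Let the plane be z = a·x + b·y + c.
SP-3−SP-2: −2132a − 1929b = −1213.1;  SP-4−SP-2: −2419a − 28b = −1213.3.
Solving gives a = 0.50070, b = 0.07549.
Unit vector along 125° is (sin 125°, cos 125°) = (0.8192, -0.5736).
Slope in that direction = a·(0.8192) + b·(-0.5736) = 0.36685.
Apparent dip = arctan|0.36685| = 20.1° (true dip is 26.9°, so apparent ≤ true as expected).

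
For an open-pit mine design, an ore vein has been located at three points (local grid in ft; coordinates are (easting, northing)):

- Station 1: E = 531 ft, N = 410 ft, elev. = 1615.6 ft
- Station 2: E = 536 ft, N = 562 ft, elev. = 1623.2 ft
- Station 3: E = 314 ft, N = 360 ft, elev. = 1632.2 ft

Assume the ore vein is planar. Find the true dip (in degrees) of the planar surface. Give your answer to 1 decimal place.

Let the plane be z = a·E + b·N + c.
Station 2−Station 1: 5a + 152b = 7.6;  Station 3−Station 1: −217a − 50b = 16.6.
Solving gives a = −0.08869, b = 0.05292.
Gradient magnitude |∇z| = √(a² + b²) = √(0.00787 + 0.00280) = 0.10328.
True dip = arctan(0.10328) = 5.9°, dipping toward ESE (azimuth ≈ 121°).

5.9°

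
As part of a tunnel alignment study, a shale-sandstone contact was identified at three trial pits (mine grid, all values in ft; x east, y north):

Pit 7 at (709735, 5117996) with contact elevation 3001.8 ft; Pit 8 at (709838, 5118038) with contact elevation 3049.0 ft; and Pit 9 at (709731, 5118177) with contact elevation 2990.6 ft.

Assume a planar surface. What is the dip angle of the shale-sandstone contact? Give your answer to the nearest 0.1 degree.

Two edge vectors: Pit 7→Pit 8 = (103, 42, 47.2), Pit 7→Pit 9 = (-4, 181, -11.2).
Normal n = (Pit 7→Pit 8) × (Pit 7→Pit 9) = (-9013.6, 964.8, 18811).
So ∂z/∂x = −n_x/n_z = 0.47917 and ∂z/∂y = −n_y/n_z = −0.05129.
Gradient magnitude |∇z| = √(a² + b²) = √(0.22960 + 0.00263) = 0.48190.
True dip = arctan(0.48190) = 25.7°, dipping toward W (azimuth ≈ 276°).

25.7°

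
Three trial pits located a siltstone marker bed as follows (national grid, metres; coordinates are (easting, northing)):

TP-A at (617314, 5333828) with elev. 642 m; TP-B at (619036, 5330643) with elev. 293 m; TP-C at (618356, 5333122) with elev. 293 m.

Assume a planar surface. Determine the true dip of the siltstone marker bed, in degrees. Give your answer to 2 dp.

Let the plane be z = a·E + b·N + c.
TP-B−TP-A: 1722a − 3185b = −349;  TP-C−TP-A: 1042a − 706b = −349.
Solving gives a = −0.41139, b = −0.11285.
Gradient magnitude |∇z| = √(a² + b²) = √(0.16924 + 0.01273) = 0.42659.
True dip = arctan(0.42659) = 23.10°, dipping toward ENE (azimuth ≈ 075°).

23.10°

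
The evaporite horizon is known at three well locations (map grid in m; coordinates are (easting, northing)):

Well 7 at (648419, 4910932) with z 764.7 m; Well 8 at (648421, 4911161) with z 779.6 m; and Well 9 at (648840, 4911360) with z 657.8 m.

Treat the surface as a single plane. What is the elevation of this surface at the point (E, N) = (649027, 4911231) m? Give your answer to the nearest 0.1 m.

Let the plane be z = a·E + b·N + c.
Well 8−Well 7: 2a + 229b = 14.9;  Well 9−Well 7: 421a + 428b = −106.9.
Solving gives a = −0.322933869, b = 0.067885885.
Then c = 764.7 − a·648419 − b·4910932 = −123221.81.
At (649027, 4911231): z = −209592.8 + 333403.3 − 123221.81 = 588.7 m.

588.7 m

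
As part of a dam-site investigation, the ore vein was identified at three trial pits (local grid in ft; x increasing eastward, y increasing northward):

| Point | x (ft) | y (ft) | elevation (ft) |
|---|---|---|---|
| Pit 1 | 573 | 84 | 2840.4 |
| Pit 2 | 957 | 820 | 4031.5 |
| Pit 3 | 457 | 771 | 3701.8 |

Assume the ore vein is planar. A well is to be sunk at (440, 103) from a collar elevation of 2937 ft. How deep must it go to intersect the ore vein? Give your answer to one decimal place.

Let the plane be z = a·x + b·y + c.
Pit 2−Pit 1: 384a + 736b = 1191.1;  Pit 3−Pit 1: −116a + 687b = 861.4.
Solving gives a = 0.52779, b = 1.34297.
Then c = 2840.4 − a·573 − b·84 = 2425.17.
At (440, 103): z_contact = 232.23 + 138.33 + 2425.17 = 2795.72 ft.
Depth below ground = 2937 − 2795.72 = 141.3 ft.

141.3 ft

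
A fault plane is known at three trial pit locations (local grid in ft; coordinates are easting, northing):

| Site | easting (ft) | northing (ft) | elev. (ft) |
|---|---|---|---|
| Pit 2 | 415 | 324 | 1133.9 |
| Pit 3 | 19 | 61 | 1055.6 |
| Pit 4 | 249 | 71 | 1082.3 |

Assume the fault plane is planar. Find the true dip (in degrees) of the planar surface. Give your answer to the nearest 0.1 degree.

Let the plane be z = a·easting + b·northing + c.
Pit 3−Pit 2: −396a − 263b = −78.3;  Pit 4−Pit 2: −166a − 253b = −51.6.
Solving gives a = 0.11037, b = 0.13154.
Gradient magnitude |∇z| = √(a² + b²) = √(0.01218 + 0.01730) = 0.17171.
True dip = arctan(0.17171) = 9.7°, dipping toward SW (azimuth ≈ 220°).

9.7°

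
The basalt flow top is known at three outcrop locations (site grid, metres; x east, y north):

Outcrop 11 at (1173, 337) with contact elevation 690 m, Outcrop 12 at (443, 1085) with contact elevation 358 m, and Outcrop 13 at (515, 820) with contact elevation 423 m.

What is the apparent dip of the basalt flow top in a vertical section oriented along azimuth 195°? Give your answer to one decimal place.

Two edge vectors: Outcrop 11→Outcrop 12 = (-730, 748, -332), Outcrop 11→Outcrop 13 = (-658, 483, -267).
Normal n = (Outcrop 11→Outcrop 12) × (Outcrop 11→Outcrop 13) = (-39360, 23546, 139594).
So ∂z/∂x = −n_x/n_z = 0.28196 and ∂z/∂y = −n_y/n_z = −0.16867.
Unit vector along 195° is (sin 195°, cos 195°) = (-0.2588, -0.9659).
Slope in that direction = a·(-0.2588) + b·(-0.9659) = 0.08995.
Apparent dip = arctan|0.08995| = 5.1° (true dip is 18.2°, so apparent ≤ true as expected).

5.1°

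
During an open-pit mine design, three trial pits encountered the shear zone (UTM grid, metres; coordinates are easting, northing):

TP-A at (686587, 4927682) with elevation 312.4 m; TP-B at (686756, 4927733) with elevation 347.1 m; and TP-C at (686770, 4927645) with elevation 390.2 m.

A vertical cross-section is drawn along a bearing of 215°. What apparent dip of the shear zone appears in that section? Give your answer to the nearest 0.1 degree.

Let the plane be z = a·easting + b·northing + c.
TP-B−TP-A: 169a + 51b = 34.7;  TP-C−TP-A: 183a − 37b = 77.8.
Solving gives a = 0.33695, b = −0.43617.
Unit vector along 215° is (sin 215°, cos 215°) = (-0.5736, -0.8192).
Slope in that direction = a·(-0.5736) + b·(-0.8192) = 0.16402.
Apparent dip = arctan|0.16402| = 9.3° (true dip is 28.9°, so apparent ≤ true as expected).

9.3°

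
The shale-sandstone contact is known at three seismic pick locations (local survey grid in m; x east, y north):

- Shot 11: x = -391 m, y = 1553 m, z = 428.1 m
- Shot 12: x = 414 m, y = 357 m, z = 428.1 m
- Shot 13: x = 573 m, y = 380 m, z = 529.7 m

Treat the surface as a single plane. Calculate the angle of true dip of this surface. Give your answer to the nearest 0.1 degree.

Let the plane be z = a·x + b·y + c.
Shot 12−Shot 11: 805a − 1196b = 0;  Shot 13−Shot 11: 964a − 1173b = 101.6.
Solving gives a = 0.58230, b = 0.39193.
Gradient magnitude |∇z| = √(a² + b²) = √(0.33907 + 0.15361) = 0.70191.
True dip = arctan(0.70191) = 35.1°, dipping toward SW (azimuth ≈ 236°).

35.1°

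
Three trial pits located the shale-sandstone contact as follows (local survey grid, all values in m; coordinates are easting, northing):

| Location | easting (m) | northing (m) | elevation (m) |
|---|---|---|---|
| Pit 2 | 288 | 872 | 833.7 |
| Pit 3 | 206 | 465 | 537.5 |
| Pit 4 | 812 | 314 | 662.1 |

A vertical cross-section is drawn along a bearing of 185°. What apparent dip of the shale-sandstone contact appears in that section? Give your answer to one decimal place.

34.3°

Two edge vectors: Pit 2→Pit 3 = (-82, -407, -296.2), Pit 2→Pit 4 = (524, -558, -171.6).
Normal n = (Pit 2→Pit 3) × (Pit 2→Pit 4) = (-95438.4, -169280, 259024).
So ∂z/∂easting = −n_x/n_z = 0.36845 and ∂z/∂northing = −n_y/n_z = 0.65353.
Unit vector along 185° is (sin 185°, cos 185°) = (-0.0872, -0.9962).
Slope in that direction = a·(-0.0872) + b·(-0.9962) = −0.68316.
Apparent dip = arctan|0.68316| = 34.3° (true dip is 36.9°, so apparent ≤ true as expected).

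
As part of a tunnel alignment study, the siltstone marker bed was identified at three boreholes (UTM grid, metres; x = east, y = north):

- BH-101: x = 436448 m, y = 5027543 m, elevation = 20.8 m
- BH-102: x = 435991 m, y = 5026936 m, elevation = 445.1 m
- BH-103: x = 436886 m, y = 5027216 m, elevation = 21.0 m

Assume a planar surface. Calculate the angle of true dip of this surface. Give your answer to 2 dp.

Let the plane be z = a·x + b·y + c.
BH-102−BH-101: −457a − 607b = 424.3;  BH-103−BH-101: 438a − 327b = 0.2.
Solving gives a = −0.33379, b = −0.44771.
Gradient magnitude |∇z| = √(a² + b²) = √(0.11142 + 0.20044) = 0.55844.
True dip = arctan(0.55844) = 29.18°, dipping toward NE (azimuth ≈ 037°).

29.18°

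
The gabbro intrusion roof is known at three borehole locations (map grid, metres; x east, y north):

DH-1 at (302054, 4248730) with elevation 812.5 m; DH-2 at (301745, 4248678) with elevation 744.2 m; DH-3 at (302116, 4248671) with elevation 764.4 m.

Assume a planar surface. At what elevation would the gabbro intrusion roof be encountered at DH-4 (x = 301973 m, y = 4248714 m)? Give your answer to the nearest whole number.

Let the plane be z = a·x + b·y + c.
DH-2−DH-1: −309a − 52b = −68.3;  DH-3−DH-1: 62a − 59b = −48.1.
Solving gives a = 0.07124213, b = 0.89011885.
Then c = 812.5 − a·302054 − b·4248730 = −3802581.15.
At (301973, 4248714): z = 21513.2 + 3781860.4 − 3802581.15 = 792.5 m.

792 m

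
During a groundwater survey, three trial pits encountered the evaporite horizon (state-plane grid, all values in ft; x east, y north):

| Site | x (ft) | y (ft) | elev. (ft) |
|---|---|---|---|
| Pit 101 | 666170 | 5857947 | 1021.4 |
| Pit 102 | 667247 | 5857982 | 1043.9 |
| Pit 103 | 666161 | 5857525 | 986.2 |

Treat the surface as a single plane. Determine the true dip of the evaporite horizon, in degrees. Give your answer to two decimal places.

Two edge vectors: Pit 101→Pit 102 = (1077, 35, 22.5), Pit 101→Pit 103 = (-9, -422, -35.2).
Normal n = (Pit 101→Pit 102) × (Pit 101→Pit 103) = (8263, 37707.9, -454179).
So ∂z/∂x = −n_x/n_z = 0.01819 and ∂z/∂y = −n_y/n_z = 0.08302.
Gradient magnitude |∇z| = √(a² + b²) = √(0.00033 + 0.00689) = 0.08499.
True dip = arctan(0.08499) = 4.86°, dipping toward SSW (azimuth ≈ 192°).

4.86°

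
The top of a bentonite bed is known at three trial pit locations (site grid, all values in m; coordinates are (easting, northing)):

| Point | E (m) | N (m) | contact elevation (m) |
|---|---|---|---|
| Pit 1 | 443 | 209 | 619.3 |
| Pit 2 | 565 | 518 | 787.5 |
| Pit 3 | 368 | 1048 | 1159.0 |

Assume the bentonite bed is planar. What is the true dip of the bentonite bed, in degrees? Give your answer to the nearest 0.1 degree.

33.3°

Two edge vectors: Pit 1→Pit 2 = (122, 309, 168.2), Pit 1→Pit 3 = (-75, 839, 539.7).
Normal n = (Pit 1→Pit 2) × (Pit 1→Pit 3) = (25647.5, -78458.4, 125533).
So ∂z/∂E = −n_x/n_z = −0.20431 and ∂z/∂N = −n_y/n_z = 0.62500.
Gradient magnitude |∇z| = √(a² + b²) = √(0.04174 + 0.39063) = 0.65755.
True dip = arctan(0.65755) = 33.3°, dipping toward SSE (azimuth ≈ 162°).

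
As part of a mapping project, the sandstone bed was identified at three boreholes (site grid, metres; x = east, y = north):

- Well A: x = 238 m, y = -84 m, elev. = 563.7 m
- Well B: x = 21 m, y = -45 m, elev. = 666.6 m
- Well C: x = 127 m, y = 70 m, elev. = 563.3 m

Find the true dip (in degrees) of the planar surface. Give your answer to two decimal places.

33.97°

Let the plane be z = a·x + b·y + c.
Well B−Well A: −217a + 39b = 102.9;  Well C−Well A: −111a + 154b = −0.4.
Solving gives a = −0.54530, b = −0.39564.
Gradient magnitude |∇z| = √(a² + b²) = √(0.29735 + 0.15653) = 0.67371.
True dip = arctan(0.67371) = 33.97°, dipping toward NE (azimuth ≈ 054°).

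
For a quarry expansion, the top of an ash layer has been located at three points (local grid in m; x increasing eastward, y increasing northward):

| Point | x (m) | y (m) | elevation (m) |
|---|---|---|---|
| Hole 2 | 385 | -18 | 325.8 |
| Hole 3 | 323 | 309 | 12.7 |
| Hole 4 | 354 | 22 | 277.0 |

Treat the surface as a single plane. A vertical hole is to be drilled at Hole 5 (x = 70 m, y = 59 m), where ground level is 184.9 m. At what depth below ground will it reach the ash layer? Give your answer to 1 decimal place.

67.5 m

Two edge vectors: Hole 2→Hole 3 = (-62, 327, -313.1), Hole 2→Hole 4 = (-31, 40, -48.8).
Normal n = (Hole 2→Hole 3) × (Hole 2→Hole 4) = (-3433.6, 6680.5, 7657).
So ∂z/∂x = −n_x/n_z = 0.44843 and ∂z/∂y = −n_y/n_z = −0.87247.
Intercept c from Hole 2: 325.8 − 172.64 − 15.70 = 137.45.
At (70, 59): z_contact = 31.39 − 51.48 + 137.45 = 117.37 m.
Depth below ground = 184.9 − 117.37 = 67.5 m.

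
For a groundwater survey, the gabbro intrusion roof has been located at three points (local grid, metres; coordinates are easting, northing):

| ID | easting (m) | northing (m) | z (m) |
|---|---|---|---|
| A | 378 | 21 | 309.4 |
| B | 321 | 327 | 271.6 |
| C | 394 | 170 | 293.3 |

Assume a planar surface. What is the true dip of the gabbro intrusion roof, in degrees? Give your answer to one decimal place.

7.1°

Two edge vectors: A→B = (-57, 306, -37.8), A→C = (16, 149, -16.1).
Normal n = (A→B) × (A→C) = (705.6, -1522.5, -13389).
So ∂z/∂easting = −n_x/n_z = 0.05270 and ∂z/∂northing = −n_y/n_z = −0.11371.
Gradient magnitude |∇z| = √(a² + b²) = √(0.00278 + 0.01293) = 0.12533.
True dip = arctan(0.12533) = 7.1°, dipping toward NNW (azimuth ≈ 335°).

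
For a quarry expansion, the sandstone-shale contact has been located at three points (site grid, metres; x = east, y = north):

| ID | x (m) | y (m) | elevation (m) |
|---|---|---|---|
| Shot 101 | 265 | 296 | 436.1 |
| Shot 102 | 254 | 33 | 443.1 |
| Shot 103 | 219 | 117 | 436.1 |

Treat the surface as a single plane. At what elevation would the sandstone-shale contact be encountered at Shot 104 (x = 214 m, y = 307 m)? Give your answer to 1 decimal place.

Let the plane be z = a·x + b·y + c.
Shot 102−Shot 101: −11a − 263b = 7;  Shot 103−Shot 101: −46a − 179b = 0.
Solving gives a = 0.12370, b = −0.03179.
Then c = 436.1 − a·265 − b·296 = 412.73.
At (214, 307): z = 26.5 − 9.8 + 412.73 = 429.4 m.

429.4 m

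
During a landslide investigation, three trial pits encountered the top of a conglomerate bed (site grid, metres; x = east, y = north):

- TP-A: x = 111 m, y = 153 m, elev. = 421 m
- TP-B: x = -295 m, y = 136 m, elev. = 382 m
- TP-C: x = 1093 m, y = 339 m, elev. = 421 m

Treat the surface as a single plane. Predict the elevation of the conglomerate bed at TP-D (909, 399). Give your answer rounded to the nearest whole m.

Two edge vectors: TP-A→TP-B = (-406, -17, -39), TP-A→TP-C = (982, 186, 0).
Normal n = (TP-A→TP-B) × (TP-A→TP-C) = (7254, -38298, -58822).
So ∂z/∂x = −n_x/n_z = 0.12332 and ∂z/∂y = −n_y/n_z = −0.65108.
Intercept c from TP-A: 421 − 13.69 + 99.62 = 506.93.
At (909, 399): z = 112.1 − 259.8 + 506.93 = 359.2 m.

359 m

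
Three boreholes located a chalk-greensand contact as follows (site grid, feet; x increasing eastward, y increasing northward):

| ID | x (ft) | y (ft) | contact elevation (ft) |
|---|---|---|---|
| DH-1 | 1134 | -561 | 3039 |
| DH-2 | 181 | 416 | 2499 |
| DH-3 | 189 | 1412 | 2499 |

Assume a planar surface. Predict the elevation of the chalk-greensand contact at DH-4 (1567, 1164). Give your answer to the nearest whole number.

Two edge vectors: DH-1→DH-2 = (-953, 977, -540), DH-1→DH-3 = (-945, 1973, -540).
Normal n = (DH-1→DH-2) × (DH-1→DH-3) = (537840, -4320, -957004).
So ∂z/∂x = −n_x/n_z = 0.56200 and ∂z/∂y = −n_y/n_z = −0.00451.
Intercept c from DH-1: 3039 − 637.31 − 2.53 = 2399.16.
At (1567, 1164): z = 880.7 − 5.3 + 2399.16 = 3274.6 ft.

3275 ft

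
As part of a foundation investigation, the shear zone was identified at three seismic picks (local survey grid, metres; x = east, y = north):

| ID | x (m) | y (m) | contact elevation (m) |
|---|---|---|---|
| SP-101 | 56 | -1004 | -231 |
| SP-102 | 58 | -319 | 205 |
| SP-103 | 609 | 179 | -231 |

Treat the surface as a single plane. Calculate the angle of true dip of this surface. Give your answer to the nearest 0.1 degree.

56.5°

Let the plane be z = a·x + b·y + c.
SP-102−SP-101: 2a + 685b = 436;  SP-103−SP-101: 553a + 1183b = 0.
Solving gives a = −1.37018, b = 0.64050.
Gradient magnitude |∇z| = √(a² + b²) = √(1.87738 + 0.41024) = 1.51249.
True dip = arctan(1.51249) = 56.5°, dipping toward ESE (azimuth ≈ 115°).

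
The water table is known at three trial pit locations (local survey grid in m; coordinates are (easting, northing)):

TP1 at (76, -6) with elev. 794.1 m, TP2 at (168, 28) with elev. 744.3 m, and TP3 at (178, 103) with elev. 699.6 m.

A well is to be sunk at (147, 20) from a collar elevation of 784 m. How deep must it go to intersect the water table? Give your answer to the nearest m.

Two edge vectors: TP1→TP2 = (92, 34, -49.8), TP1→TP3 = (102, 109, -94.5).
Normal n = (TP1→TP2) × (TP1→TP3) = (2215.2, 3614.4, 6560).
So ∂z/∂E = −n_x/n_z = −0.33768 and ∂z/∂N = −n_y/n_z = −0.55098.
Intercept c from TP1: 794.1 + 25.66 − 3.31 = 816.46.
At (147, 20): z_contact = −49.6 − 11.0 + 816.46 = 755.8 m.
Depth below ground = 784 − 755.8 = 28 m.

28 m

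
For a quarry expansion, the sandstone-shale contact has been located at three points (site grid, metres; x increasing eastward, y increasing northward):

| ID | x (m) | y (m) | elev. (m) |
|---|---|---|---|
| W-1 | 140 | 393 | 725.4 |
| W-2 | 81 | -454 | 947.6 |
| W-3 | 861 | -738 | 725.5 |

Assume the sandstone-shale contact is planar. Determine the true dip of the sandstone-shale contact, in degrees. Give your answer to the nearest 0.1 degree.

23.7°

Let the plane be z = a·x + b·y + c.
W-2−W-1: −59a − 847b = 222.2;  W-3−W-1: 721a − 1131b = 0.1.
Solving gives a = −0.37086, b = −0.23650.
Gradient magnitude |∇z| = √(a² + b²) = √(0.13753 + 0.05593) = 0.43985.
True dip = arctan(0.43985) = 23.7°, dipping toward ENE (azimuth ≈ 057°).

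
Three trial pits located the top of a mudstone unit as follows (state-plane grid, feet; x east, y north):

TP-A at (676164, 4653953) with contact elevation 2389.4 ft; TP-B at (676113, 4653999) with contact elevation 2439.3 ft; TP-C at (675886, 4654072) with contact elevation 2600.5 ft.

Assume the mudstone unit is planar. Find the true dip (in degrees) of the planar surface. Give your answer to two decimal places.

Two edge vectors: TP-A→TP-B = (-51, 46, 49.9), TP-A→TP-C = (-278, 119, 211.1).
Normal n = (TP-A→TP-B) × (TP-A→TP-C) = (3772.5, -3106.1, 6719).
So ∂z/∂x = −n_x/n_z = −0.56147 and ∂z/∂y = −n_y/n_z = 0.46229.
Gradient magnitude |∇z| = √(a² + b²) = √(0.31525 + 0.21371) = 0.72729.
True dip = arctan(0.72729) = 36.03°, dipping toward SE (azimuth ≈ 129°).

36.03°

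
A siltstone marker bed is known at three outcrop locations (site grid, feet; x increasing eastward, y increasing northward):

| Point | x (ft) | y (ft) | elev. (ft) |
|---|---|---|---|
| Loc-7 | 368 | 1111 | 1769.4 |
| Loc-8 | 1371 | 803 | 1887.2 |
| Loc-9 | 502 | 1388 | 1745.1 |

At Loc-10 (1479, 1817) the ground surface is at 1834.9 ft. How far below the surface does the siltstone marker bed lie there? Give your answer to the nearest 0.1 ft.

66.8 ft

Let the plane be z = a·x + b·y + c.
Loc-8−Loc-7: 1003a − 308b = 117.8;  Loc-9−Loc-7: 134a + 277b = −24.3.
Solving gives a = 0.078803, b = −0.125847.
Then c = 1769.4 − a·368 − b·1111 = 1880.22.
At (1479, 1817): z_contact = 116.55 − 228.66 + 1880.22 = 1768.10 ft.
Depth below ground = 1834.9 − 1768.10 = 66.8 ft.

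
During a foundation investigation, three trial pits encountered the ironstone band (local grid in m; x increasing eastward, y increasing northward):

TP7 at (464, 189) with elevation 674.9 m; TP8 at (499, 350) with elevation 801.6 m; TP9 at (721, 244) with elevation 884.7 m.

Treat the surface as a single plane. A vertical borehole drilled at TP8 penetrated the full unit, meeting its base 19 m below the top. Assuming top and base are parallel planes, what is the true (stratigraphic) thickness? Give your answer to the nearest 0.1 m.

13.9 m

Two edge vectors: TP7→TP8 = (35, 161, 126.7), TP7→TP9 = (257, 55, 209.8).
Normal n = (TP7→TP8) × (TP7→TP9) = (26809.3, 25218.9, -39452).
So ∂z/∂x = −n_x/n_z = 0.67954 and ∂z/∂y = −n_y/n_z = 0.63923.
|∇z| = √(a²+b²) = 0.93295, so dip δ = arctan(0.93295) = 43.01°.
True thickness = vertical thickness × cos δ = 19 × cos 43.01° = 13.9 m.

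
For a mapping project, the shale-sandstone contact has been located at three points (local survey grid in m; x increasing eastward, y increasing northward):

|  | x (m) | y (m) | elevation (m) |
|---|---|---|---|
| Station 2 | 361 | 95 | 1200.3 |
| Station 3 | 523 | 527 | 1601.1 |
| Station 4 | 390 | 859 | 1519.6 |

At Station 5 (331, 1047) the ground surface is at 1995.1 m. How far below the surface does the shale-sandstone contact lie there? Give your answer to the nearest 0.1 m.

Let the plane be z = a·x + b·y + c.
Station 3−Station 2: 162a + 432b = 400.8;  Station 4−Station 2: 29a + 764b = 319.3.
Solving gives a = 1.512708, b = 0.360512.
Then c = 1200.3 − a·361 − b·95 = 619.96.
At (331, 1047): z_contact = 500.71 + 377.46 + 619.96 = 1498.13 m.
Depth below ground = 1995.1 − 1498.13 = 497.0 m.

497.0 m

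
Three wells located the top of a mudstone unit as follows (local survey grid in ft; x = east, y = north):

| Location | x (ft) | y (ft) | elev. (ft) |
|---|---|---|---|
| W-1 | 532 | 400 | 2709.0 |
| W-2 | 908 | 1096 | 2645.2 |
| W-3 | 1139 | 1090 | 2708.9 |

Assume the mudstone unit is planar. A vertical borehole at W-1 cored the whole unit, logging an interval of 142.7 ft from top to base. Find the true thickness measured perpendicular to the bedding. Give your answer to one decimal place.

134.3 ft

Let the plane be z = a·x + b·y + c.
W-2−W-1: 376a + 696b = −63.8;  W-3−W-1: 607a + 690b = −0.1.
Solving gives a = 0.26959, b = −0.23731.
|∇z| = √(a²+b²) = 0.35916, so dip δ = arctan(0.35916) = 19.76°.
True thickness = vertical thickness × cos δ = 142.7 × cos 19.76° = 134.3 ft.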